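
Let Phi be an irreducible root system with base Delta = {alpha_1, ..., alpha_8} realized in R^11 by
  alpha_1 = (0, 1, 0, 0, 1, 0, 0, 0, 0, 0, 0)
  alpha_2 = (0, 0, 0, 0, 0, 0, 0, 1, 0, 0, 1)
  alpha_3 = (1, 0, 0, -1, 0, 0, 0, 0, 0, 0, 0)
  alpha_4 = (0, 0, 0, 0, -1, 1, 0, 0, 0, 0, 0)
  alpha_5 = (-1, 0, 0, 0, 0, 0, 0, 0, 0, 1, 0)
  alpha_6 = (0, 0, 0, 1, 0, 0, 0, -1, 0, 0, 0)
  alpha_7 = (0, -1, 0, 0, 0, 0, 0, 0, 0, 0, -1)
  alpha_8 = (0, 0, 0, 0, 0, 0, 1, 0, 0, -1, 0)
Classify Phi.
Compute the Cartan integers a_ij = 2(alpha_i, alpha_j)/(alpha_j, alpha_j); the resulting 8x8 Cartan matrix is
[[2, 0, 0, -1, 0, 0, -1, 0], [0, 2, 0, 0, 0, -1, -1, 0], [0, 0, 2, 0, -1, -1, 0, 0], [-1, 0, 0, 2, 0, 0, 0, 0], [0, 0, -1, 0, 2, 0, 0, -1], [0, -1, -1, 0, 0, 2, 0, 0], [-1, -1, 0, 0, 0, 0, 2, 0], [0, 0, 0, 0, -1, 0, 0, 2]].
All simple roots have the same length, so the diagram is simply laced. The associated Dynkin diagram is a chain of 8 nodes with single edges (A_8), so the type is A_8 (the algebra sl(9)).

A_8 (sl(9))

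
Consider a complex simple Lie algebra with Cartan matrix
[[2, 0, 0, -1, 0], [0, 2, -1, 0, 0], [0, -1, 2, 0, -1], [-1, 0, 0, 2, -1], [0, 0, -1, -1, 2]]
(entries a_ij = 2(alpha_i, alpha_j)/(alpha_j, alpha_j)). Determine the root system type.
The matrix has rank 5 with 2's on the diagonal. Reading the off-diagonal entries as Dynkin edges (a single edge where a_ij = a_ji = -1; a double or triple edge where a_ij * a_ji = 2 or 3), the diagram is a chain of 5 nodes with single edges (A_5). One simple-root ordering that puts it in standard form is (alpha_1, alpha_4, alpha_5, alpha_3, alpha_2). So the algebra is type A_5, i.e. sl(6).

A_5 (sl(6))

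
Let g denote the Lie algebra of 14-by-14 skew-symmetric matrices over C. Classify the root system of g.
D7

This is so(14) with 14 even, which has dimension 14(14-1)/2 = 91 and rank 14/2 = 7. In the classification of classical Lie algebras, the orthogonal algebra so(2n) in an even number of variables has type D_n; here n = 7, so the Dynkin diagram is a chain of 5 nodes with a fork of two nodes at one end (D_7). Hence the type is D_7.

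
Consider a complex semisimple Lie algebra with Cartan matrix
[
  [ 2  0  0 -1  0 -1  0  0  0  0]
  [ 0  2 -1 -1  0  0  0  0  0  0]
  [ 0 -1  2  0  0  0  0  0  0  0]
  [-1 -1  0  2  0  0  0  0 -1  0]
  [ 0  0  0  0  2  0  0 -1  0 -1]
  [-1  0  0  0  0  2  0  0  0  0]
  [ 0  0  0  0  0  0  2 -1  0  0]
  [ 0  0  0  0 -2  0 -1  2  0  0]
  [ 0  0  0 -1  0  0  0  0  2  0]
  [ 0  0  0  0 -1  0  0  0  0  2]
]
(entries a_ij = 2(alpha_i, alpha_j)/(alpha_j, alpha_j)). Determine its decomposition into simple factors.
E6 + F4

The diagram associated to this matrix has two connected components: the simple roots {alpha_1, alpha_2, alpha_3, alpha_4, alpha_6, alpha_9} form a chain of 5 nodes with one extra node attached to the third node from one end (E_6), and {alpha_5, alpha_7, alpha_8, alpha_10} form a chain of 4 nodes with a double edge between the middle two (F_4). A semisimple Lie algebra decomposes uniquely as the direct sum of simple ideals, one per connected component of its Dynkin diagram, so g ≅ E_6 ⊕ F_4 (dimension 78 + 52 = 130).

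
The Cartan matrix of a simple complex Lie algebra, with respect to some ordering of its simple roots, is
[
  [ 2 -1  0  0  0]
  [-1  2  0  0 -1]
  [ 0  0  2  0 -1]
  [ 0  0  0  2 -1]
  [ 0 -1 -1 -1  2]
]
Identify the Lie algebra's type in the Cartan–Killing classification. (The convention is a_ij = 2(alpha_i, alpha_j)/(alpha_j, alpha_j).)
The matrix has rank 5 with 2's on the diagonal. Reading the off-diagonal entries as Dynkin edges (a single edge where a_ij = a_ji = -1; a double or triple edge where a_ij * a_ji = 2 or 3), the diagram is a chain of 3 nodes with a fork of two nodes at one end (D_5). One simple-root ordering that puts it in standard form is (alpha_1, alpha_2, alpha_5, alpha_4, alpha_3). So the algebra is type D_5, i.e. so(10).

type D_5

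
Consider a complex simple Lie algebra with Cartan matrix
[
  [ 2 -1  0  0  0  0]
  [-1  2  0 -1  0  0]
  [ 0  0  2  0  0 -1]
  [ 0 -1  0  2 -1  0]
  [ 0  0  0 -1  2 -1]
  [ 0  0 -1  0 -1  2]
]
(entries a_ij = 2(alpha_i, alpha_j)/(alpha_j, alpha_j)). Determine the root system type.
type A_6

The matrix has rank 6 with 2's on the diagonal. Reading the off-diagonal entries as Dynkin edges (a single edge where a_ij = a_ji = -1; a double or triple edge where a_ij * a_ji = 2 or 3), the diagram is a chain of 6 nodes with single edges (A_6). One simple-root ordering that puts it in standard form is (alpha_1, alpha_2, alpha_4, alpha_5, alpha_6, alpha_3). So the algebra is type A_6, i.e. sl(7).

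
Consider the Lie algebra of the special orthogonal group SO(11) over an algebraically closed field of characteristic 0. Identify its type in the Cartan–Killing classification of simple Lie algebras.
This is so(11) with 11 odd, which has dimension 11(11-1)/2 = 55 and rank (11-1)/2 = 5. In the classification of classical Lie algebras, the orthogonal algebra so(2n+1) in an odd number of variables has type B_n; here n = 5, so the Dynkin diagram is a chain of 5 nodes with a double edge at one end; the terminal node there is the unique short simple root (B_5). Hence the type is B_5.

B5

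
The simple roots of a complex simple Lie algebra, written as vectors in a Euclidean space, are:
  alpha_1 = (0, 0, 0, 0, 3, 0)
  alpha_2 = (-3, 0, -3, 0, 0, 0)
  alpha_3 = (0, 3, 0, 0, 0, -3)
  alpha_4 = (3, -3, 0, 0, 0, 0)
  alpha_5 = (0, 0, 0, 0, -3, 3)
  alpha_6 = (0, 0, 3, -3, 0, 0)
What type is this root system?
Compute the Cartan integers a_ij = 2(alpha_i, alpha_j)/(alpha_j, alpha_j); the resulting 6x6 Cartan matrix is
[[2, 0, 0, 0, -1, 0], [0, 2, 0, -1, 0, -1], [0, 0, 2, -1, -1, 0], [0, -1, -1, 2, 0, 0], [-2, 0, -1, 0, 2, 0], [0, -1, 0, 0, 0, 2]].
The roots have two lengths (squared-length ratio 2:1); the short ones are alpha_{1}. The associated Dynkin diagram is a chain of 6 nodes with a double edge at one end; the terminal node there is the unique short simple root (B_6), so the type is B_6 (the algebra so(13)).

B_6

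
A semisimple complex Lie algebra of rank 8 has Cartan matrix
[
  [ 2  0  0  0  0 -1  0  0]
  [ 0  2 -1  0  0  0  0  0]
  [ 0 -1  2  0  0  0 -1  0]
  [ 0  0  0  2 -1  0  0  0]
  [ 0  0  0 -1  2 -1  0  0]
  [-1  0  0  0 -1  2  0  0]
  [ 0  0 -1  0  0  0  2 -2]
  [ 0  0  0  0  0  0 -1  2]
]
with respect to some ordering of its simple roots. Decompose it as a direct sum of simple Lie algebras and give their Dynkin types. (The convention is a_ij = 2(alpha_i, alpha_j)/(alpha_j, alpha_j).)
type A_4 + type B_4

The diagram associated to this matrix has two connected components: the simple roots {alpha_1, alpha_4, alpha_5, alpha_6} form a chain of 4 nodes with single edges (A_4), and {alpha_2, alpha_3, alpha_7, alpha_8} form a chain of 4 nodes with a double edge at one end; the terminal node there is the unique short simple root (B_4). A semisimple Lie algebra decomposes uniquely as the direct sum of simple ideals, one per connected component of its Dynkin diagram, so g ≅ A_4 ⊕ B_4 (dimension 24 + 36 = 60).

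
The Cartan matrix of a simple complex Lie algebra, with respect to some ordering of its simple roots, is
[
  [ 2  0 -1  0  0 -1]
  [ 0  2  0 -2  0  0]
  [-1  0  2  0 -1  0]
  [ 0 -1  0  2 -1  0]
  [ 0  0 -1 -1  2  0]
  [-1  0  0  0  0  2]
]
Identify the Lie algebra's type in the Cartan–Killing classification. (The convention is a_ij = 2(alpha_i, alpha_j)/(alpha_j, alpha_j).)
C_6

The matrix has rank 6 with 2's on the diagonal. Reading the off-diagonal entries as Dynkin edges (a single edge where a_ij = a_ji = -1; a double or triple edge where a_ij * a_ji = 2 or 3), the diagram is a chain of 6 nodes with a double edge at one end; the terminal node there is the unique long simple root (C_6). One simple-root ordering that puts it in standard form is (alpha_6, alpha_1, alpha_3, alpha_5, alpha_4, alpha_2). So the algebra is type C_6, i.e. sp(12).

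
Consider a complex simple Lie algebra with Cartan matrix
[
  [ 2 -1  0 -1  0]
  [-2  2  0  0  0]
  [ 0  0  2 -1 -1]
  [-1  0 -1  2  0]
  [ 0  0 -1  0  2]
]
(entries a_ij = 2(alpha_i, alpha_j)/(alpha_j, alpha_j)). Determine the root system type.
The matrix has rank 5 with 2's on the diagonal. Reading the off-diagonal entries as Dynkin edges (a single edge where a_ij = a_ji = -1; a double or triple edge where a_ij * a_ji = 2 or 3), the diagram is a chain of 5 nodes with a double edge at one end; the terminal node there is the unique long simple root (C_5). One simple-root ordering that puts it in standard form is (alpha_5, alpha_3, alpha_4, alpha_1, alpha_2). So the algebra is type C_5, i.e. sp(10).

C_5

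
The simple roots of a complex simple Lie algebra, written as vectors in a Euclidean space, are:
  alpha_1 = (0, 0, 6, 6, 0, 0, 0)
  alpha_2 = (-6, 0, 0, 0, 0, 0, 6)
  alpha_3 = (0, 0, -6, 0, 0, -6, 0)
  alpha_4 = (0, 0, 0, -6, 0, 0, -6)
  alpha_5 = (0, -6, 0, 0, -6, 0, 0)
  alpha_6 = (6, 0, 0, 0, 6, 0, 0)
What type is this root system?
A6

Compute the Cartan integers a_ij = 2(alpha_i, alpha_j)/(alpha_j, alpha_j); the resulting 6x6 Cartan matrix is
[[2, 0, -1, -1, 0, 0], [0, 2, 0, -1, 0, -1], [-1, 0, 2, 0, 0, 0], [-1, -1, 0, 2, 0, 0], [0, 0, 0, 0, 2, -1], [0, -1, 0, 0, -1, 2]].
All simple roots have the same length, so the diagram is simply laced. The associated Dynkin diagram is a chain of 6 nodes with single edges (A_6), so the type is A_6 (the algebra sl(7)).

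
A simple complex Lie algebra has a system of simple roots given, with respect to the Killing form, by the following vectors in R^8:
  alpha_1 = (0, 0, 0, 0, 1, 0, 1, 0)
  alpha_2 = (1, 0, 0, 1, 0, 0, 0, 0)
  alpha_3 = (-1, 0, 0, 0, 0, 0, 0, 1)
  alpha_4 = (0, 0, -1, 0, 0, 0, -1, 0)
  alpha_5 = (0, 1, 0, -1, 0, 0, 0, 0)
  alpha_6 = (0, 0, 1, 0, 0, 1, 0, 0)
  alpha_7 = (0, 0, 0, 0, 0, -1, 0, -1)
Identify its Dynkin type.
type A_7

Compute the Cartan integers a_ij = 2(alpha_i, alpha_j)/(alpha_j, alpha_j); the resulting 7x7 Cartan matrix is
[[2, 0, 0, -1, 0, 0, 0], [0, 2, -1, 0, -1, 0, 0], [0, -1, 2, 0, 0, 0, -1], [-1, 0, 0, 2, 0, -1, 0], [0, -1, 0, 0, 2, 0, 0], [0, 0, 0, -1, 0, 2, -1], [0, 0, -1, 0, 0, -1, 2]].
All simple roots have the same length, so the diagram is simply laced. The associated Dynkin diagram is a chain of 7 nodes with single edges (A_7), so the type is A_7 (the algebra sl(8)).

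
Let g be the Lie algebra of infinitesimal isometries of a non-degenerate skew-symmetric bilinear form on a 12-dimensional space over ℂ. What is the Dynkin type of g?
type C_6

This is sp(12), which has dimension 12(12+1)/2 = 78 and rank 12/2 = 6. In the classification of classical Lie algebras, the symplectic algebra sp(2n) has type C_n; here n = 6, so the Dynkin diagram is a chain of 6 nodes with a double edge at one end; the terminal node there is the unique long simple root (C_6). Hence the type is C_6.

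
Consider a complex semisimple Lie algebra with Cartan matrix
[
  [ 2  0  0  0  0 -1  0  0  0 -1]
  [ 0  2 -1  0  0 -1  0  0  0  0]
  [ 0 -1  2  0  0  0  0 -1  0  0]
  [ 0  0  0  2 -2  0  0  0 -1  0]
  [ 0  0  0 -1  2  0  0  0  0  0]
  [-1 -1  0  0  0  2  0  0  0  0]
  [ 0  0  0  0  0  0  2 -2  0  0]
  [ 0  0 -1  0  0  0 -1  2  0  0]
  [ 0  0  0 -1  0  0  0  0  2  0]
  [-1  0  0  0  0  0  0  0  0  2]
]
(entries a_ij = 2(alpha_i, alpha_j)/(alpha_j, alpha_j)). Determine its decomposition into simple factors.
B_3 (so(7)) ⊕ C_7 (sp(14))

The diagram associated to this matrix has two connected components: the simple roots {alpha_4, alpha_5, alpha_9} form a chain of 3 nodes with a double edge at one end; the terminal node there is the unique short simple root (B_3), and {alpha_1, alpha_2, alpha_3, alpha_6, alpha_7, alpha_8, alpha_10} form a chain of 7 nodes with a double edge at one end; the terminal node there is the unique long simple root (C_7). A semisimple Lie algebra decomposes uniquely as the direct sum of simple ideals, one per connected component of its Dynkin diagram, so g ≅ B_3 ⊕ C_7 (dimension 21 + 105 = 126).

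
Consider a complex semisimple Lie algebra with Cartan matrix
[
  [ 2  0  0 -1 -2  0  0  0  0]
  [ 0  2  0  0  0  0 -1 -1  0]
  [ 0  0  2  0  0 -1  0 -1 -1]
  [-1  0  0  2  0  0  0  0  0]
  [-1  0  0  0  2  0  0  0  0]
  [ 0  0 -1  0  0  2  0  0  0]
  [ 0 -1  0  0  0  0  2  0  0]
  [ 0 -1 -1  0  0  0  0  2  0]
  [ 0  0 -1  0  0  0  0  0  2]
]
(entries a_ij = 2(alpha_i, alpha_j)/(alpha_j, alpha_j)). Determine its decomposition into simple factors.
B_3 (so(7)) + D_6 (so(12))

The diagram associated to this matrix has two connected components: the simple roots {alpha_1, alpha_4, alpha_5} form a chain of 3 nodes with a double edge at one end; the terminal node there is the unique short simple root (B_3), and {alpha_2, alpha_3, alpha_6, alpha_7, alpha_8, alpha_9} form a chain of 4 nodes with a fork of two nodes at one end (D_6). A semisimple Lie algebra decomposes uniquely as the direct sum of simple ideals, one per connected component of its Dynkin diagram, so g ≅ B_3 ⊕ D_6 (dimension 21 + 66 = 87).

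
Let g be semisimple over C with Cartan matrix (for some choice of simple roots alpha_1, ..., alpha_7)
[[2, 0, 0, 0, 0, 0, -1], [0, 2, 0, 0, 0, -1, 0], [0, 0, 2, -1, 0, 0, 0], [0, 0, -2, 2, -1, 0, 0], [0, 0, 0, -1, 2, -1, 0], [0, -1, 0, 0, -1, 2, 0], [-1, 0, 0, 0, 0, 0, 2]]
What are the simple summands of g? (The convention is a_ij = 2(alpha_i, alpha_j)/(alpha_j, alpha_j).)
The diagram associated to this matrix has two connected components: the simple roots {alpha_1, alpha_7} form a chain of 2 nodes with single edges (A_2), and {alpha_2, alpha_3, alpha_4, alpha_5, alpha_6} form a chain of 5 nodes with a double edge at one end; the terminal node there is the unique short simple root (B_5). A semisimple Lie algebra decomposes uniquely as the direct sum of simple ideals, one per connected component of its Dynkin diagram, so g ≅ A_2 ⊕ B_5 (dimension 8 + 55 = 63).

A_2 ⊕ B_5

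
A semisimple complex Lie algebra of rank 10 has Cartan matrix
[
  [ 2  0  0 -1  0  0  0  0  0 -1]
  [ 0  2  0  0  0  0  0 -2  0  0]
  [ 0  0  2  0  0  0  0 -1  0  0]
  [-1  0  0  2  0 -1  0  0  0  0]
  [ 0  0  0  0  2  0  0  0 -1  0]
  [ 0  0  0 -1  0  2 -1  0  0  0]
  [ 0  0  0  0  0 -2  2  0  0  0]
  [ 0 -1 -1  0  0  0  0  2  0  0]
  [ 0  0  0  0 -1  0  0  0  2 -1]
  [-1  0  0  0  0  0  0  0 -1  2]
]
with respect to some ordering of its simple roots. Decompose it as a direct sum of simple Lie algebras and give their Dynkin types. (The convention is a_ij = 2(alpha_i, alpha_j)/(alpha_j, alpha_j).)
The diagram associated to this matrix has two connected components: the simple roots {alpha_2, alpha_3, alpha_8} form a chain of 3 nodes with a double edge at one end; the terminal node there is the unique long simple root (C_3), and {alpha_1, alpha_4, alpha_5, alpha_6, alpha_7, alpha_9, alpha_10} form a chain of 7 nodes with a double edge at one end; the terminal node there is the unique long simple root (C_7). A semisimple Lie algebra decomposes uniquely as the direct sum of simple ideals, one per connected component of its Dynkin diagram, so g ≅ C_3 ⊕ C_7 (dimension 21 + 105 = 126).

type C_3 ⊕ type C_7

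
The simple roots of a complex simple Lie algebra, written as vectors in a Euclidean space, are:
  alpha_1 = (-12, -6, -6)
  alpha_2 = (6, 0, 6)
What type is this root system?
Compute the Cartan integers a_ij = 2(alpha_i, alpha_j)/(alpha_j, alpha_j); the resulting 2x2 Cartan matrix is
[[2, -3], [-1, 2]].
The roots have two lengths (squared-length ratio 3:1); the short ones are alpha_{2}. The associated Dynkin diagram is two nodes joined by a triple edge (G_2), so the type is G_2.

type G_2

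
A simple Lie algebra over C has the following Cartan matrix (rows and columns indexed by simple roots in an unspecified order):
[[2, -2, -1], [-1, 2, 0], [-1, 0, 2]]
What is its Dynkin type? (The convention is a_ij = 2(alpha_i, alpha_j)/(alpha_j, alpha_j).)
The matrix has rank 3 with 2's on the diagonal. Reading the off-diagonal entries as Dynkin edges (a single edge where a_ij = a_ji = -1; a double or triple edge where a_ij * a_ji = 2 or 3), the diagram is a chain of 3 nodes with a double edge at one end; the terminal node there is the unique short simple root (B_3). One simple-root ordering that puts it in standard form is (alpha_3, alpha_1, alpha_2). So the algebra is type B_3, i.e. so(7).

type B_3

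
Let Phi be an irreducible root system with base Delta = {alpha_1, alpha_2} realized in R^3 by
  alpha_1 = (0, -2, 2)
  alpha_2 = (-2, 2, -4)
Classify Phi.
Compute the Cartan integers a_ij = 2(alpha_i, alpha_j)/(alpha_j, alpha_j); the resulting 2x2 Cartan matrix is
[[2, -1], [-3, 2]].
The roots have two lengths (squared-length ratio 3:1); the short ones are alpha_{1}. The associated Dynkin diagram is two nodes joined by a triple edge (G_2), so the type is G_2.

G_2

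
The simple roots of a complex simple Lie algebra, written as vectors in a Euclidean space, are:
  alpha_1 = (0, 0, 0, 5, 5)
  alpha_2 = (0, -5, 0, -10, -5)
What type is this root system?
Compute the Cartan integers a_ij = 2(alpha_i, alpha_j)/(alpha_j, alpha_j); the resulting 2x2 Cartan matrix is
[[2, -1], [-3, 2]].
The roots have two lengths (squared-length ratio 3:1); the short ones are alpha_{1}. The associated Dynkin diagram is two nodes joined by a triple edge (G_2), so the type is G_2.

G_2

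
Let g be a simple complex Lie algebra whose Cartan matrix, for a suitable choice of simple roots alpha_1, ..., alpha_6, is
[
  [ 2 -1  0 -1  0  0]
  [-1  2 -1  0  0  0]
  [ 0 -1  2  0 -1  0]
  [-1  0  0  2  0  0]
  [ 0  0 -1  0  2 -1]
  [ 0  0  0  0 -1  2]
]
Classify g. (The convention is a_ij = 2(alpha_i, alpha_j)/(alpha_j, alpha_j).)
The matrix has rank 6 with 2's on the diagonal. Reading the off-diagonal entries as Dynkin edges (a single edge where a_ij = a_ji = -1; a double or triple edge where a_ij * a_ji = 2 or 3), the diagram is a chain of 6 nodes with single edges (A_6). One simple-root ordering that puts it in standard form is (alpha_4, alpha_1, alpha_2, alpha_3, alpha_5, alpha_6). So the algebra is type A_6, i.e. sl(7).

A_6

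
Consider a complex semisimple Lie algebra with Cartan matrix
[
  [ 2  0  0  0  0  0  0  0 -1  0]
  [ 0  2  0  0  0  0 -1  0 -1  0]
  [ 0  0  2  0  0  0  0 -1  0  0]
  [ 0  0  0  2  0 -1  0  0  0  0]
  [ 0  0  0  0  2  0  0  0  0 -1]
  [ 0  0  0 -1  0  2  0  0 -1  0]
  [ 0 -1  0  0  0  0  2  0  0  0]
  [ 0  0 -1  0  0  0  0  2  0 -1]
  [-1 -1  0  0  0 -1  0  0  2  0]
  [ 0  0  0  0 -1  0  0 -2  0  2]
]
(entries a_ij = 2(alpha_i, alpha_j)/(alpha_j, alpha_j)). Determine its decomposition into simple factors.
E_6 + F_4

The diagram associated to this matrix has two connected components: the simple roots {alpha_1, alpha_2, alpha_4, alpha_6, alpha_7, alpha_9} form a chain of 5 nodes with one extra node attached to the third node from one end (E_6), and {alpha_3, alpha_5, alpha_8, alpha_10} form a chain of 4 nodes with a double edge between the middle two (F_4). A semisimple Lie algebra decomposes uniquely as the direct sum of simple ideals, one per connected component of its Dynkin diagram, so g ≅ E_6 ⊕ F_4 (dimension 78 + 52 = 130).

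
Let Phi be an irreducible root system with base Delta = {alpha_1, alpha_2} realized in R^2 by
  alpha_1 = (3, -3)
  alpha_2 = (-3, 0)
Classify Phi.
Compute the Cartan integers a_ij = 2(alpha_i, alpha_j)/(alpha_j, alpha_j); the resulting 2x2 Cartan matrix is
[[2, -2], [-1, 2]].
The roots have two lengths (squared-length ratio 2:1); the short ones are alpha_{2}. The associated Dynkin diagram is a chain of 2 nodes with a double edge at one end; the terminal node there is the unique short simple root (B_2), so the type is B_2 (the algebra so(5)).

B2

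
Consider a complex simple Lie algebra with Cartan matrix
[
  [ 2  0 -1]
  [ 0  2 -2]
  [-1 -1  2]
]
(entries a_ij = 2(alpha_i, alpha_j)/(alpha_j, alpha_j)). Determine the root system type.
C_3 (sp(6))

The matrix has rank 3 with 2's on the diagonal. Reading the off-diagonal entries as Dynkin edges (a single edge where a_ij = a_ji = -1; a double or triple edge where a_ij * a_ji = 2 or 3), the diagram is a chain of 3 nodes with a double edge at one end; the terminal node there is the unique long simple root (C_3). One simple-root ordering that puts it in standard form is (alpha_1, alpha_3, alpha_2). So the algebra is type C_3, i.e. sp(6).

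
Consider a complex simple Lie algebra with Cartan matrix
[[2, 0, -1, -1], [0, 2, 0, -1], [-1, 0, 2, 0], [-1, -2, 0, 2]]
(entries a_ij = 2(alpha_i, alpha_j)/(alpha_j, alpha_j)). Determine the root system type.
B_4 (so(9))

The matrix has rank 4 with 2's on the diagonal. Reading the off-diagonal entries as Dynkin edges (a single edge where a_ij = a_ji = -1; a double or triple edge where a_ij * a_ji = 2 or 3), the diagram is a chain of 4 nodes with a double edge at one end; the terminal node there is the unique short simple root (B_4). One simple-root ordering that puts it in standard form is (alpha_3, alpha_1, alpha_4, alpha_2). So the algebra is type B_4, i.e. so(9).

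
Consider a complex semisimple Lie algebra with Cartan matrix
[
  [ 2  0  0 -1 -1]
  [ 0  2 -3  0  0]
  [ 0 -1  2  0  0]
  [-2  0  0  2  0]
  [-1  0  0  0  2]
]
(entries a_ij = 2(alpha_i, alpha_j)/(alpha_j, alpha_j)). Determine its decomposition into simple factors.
type C_3 + type G_2

The diagram associated to this matrix has two connected components: the simple roots {alpha_1, alpha_4, alpha_5} form a chain of 3 nodes with a double edge at one end; the terminal node there is the unique long simple root (C_3), and {alpha_2, alpha_3} form two nodes joined by a triple edge (G_2). A semisimple Lie algebra decomposes uniquely as the direct sum of simple ideals, one per connected component of its Dynkin diagram, so g ≅ C_3 ⊕ G_2 (dimension 21 + 14 = 35).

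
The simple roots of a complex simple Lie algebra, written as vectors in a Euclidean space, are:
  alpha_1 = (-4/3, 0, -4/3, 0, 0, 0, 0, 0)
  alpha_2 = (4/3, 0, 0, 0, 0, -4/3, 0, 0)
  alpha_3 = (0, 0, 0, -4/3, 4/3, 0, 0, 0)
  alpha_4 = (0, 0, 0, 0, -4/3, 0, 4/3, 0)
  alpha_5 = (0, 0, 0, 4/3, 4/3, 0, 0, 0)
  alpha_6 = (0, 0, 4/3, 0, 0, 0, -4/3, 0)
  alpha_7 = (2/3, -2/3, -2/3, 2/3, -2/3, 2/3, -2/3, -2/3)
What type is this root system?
Compute the Cartan integers a_ij = 2(alpha_i, alpha_j)/(alpha_j, alpha_j); the resulting 7x7 Cartan matrix is
[[2, -1, 0, 0, 0, -1, 0], [-1, 2, 0, 0, 0, 0, 0], [0, 0, 2, -1, 0, 0, -1], [0, 0, -1, 2, -1, -1, 0], [0, 0, 0, -1, 2, 0, 0], [-1, 0, 0, -1, 0, 2, 0], [0, 0, -1, 0, 0, 0, 2]].
All simple roots have the same length, so the diagram is simply laced. The associated Dynkin diagram is a chain of 6 nodes with one extra node attached to the third node from one end (E_7), so the type is E_7.

type E_7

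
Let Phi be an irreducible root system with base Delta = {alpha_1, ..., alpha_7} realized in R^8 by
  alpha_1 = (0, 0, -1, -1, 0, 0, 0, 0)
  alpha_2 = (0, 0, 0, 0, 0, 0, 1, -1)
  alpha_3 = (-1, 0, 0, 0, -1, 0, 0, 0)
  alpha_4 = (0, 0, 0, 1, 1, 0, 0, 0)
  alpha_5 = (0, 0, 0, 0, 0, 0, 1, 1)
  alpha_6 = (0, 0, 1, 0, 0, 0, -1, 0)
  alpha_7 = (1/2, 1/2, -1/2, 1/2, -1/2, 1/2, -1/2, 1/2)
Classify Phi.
E_7

Compute the Cartan integers a_ij = 2(alpha_i, alpha_j)/(alpha_j, alpha_j); the resulting 7x7 Cartan matrix is
[[2, 0, 0, -1, 0, -1, 0], [0, 2, 0, 0, 0, -1, -1], [0, 0, 2, -1, 0, 0, 0], [-1, 0, -1, 2, 0, 0, 0], [0, 0, 0, 0, 2, -1, 0], [-1, -1, 0, 0, -1, 2, 0], [0, -1, 0, 0, 0, 0, 2]].
All simple roots have the same length, so the diagram is simply laced. The associated Dynkin diagram is a chain of 6 nodes with one extra node attached to the third node from one end (E_7), so the type is E_7.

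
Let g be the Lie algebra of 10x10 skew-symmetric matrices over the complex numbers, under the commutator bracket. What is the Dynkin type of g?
This is so(10) with 10 even, which has dimension 10(10-1)/2 = 45 and rank 10/2 = 5. In the classification of classical Lie algebras, the orthogonal algebra so(2n) in an even number of variables has type D_n; here n = 5, so the Dynkin diagram is a chain of 3 nodes with a fork of two nodes at one end (D_5). Hence the type is D_5.

D_5 (so(10))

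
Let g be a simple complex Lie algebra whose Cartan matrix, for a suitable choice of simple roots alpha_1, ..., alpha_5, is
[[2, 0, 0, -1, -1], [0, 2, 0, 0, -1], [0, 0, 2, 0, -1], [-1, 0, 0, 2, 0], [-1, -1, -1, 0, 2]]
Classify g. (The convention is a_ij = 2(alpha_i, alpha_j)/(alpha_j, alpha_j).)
The matrix has rank 5 with 2's on the diagonal. Reading the off-diagonal entries as Dynkin edges (a single edge where a_ij = a_ji = -1; a double or triple edge where a_ij * a_ji = 2 or 3), the diagram is a chain of 3 nodes with a fork of two nodes at one end (D_5). One simple-root ordering that puts it in standard form is (alpha_4, alpha_1, alpha_5, alpha_3, alpha_2). So the algebra is type D_5, i.e. so(10).

D5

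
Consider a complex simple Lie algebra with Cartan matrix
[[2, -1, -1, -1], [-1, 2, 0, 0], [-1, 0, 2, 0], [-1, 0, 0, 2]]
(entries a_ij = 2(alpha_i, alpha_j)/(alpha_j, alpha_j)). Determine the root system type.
The matrix has rank 4 with 2's on the diagonal. Reading the off-diagonal entries as Dynkin edges (a single edge where a_ij = a_ji = -1; a double or triple edge where a_ij * a_ji = 2 or 3), the diagram is a chain of 2 nodes with a fork of two nodes at one end (D_4). One simple-root ordering that puts it in standard form is (alpha_4, alpha_1, alpha_3, alpha_2). So the algebra is type D_4, i.e. so(8).

D4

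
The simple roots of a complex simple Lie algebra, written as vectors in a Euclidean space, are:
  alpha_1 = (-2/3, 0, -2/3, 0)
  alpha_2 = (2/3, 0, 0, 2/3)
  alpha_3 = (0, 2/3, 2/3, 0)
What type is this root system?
type A_3

Compute the Cartan integers a_ij = 2(alpha_i, alpha_j)/(alpha_j, alpha_j); the resulting 3x3 Cartan matrix is
[[2, -1, -1], [-1, 2, 0], [-1, 0, 2]].
All simple roots have the same length, so the diagram is simply laced. The associated Dynkin diagram is a chain of 3 nodes with single edges (A_3), so the type is A_3 (the algebra sl(4)).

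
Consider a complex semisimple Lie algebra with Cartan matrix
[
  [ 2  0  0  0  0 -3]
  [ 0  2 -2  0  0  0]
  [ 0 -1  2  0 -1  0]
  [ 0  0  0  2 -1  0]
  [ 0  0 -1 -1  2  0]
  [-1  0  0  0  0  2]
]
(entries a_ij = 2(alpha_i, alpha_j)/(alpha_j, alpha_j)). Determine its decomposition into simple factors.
The diagram associated to this matrix has two connected components: the simple roots {alpha_2, alpha_3, alpha_4, alpha_5} form a chain of 4 nodes with a double edge at one end; the terminal node there is the unique long simple root (C_4), and {alpha_1, alpha_6} form two nodes joined by a triple edge (G_2). A semisimple Lie algebra decomposes uniquely as the direct sum of simple ideals, one per connected component of its Dynkin diagram, so g ≅ C_4 ⊕ G_2 (dimension 36 + 14 = 50).

type C_4 + type G_2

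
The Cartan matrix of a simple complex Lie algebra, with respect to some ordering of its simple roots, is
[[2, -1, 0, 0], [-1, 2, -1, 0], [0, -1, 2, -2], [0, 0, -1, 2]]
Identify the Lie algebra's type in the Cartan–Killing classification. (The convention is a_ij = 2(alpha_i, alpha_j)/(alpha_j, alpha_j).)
The matrix has rank 4 with 2's on the diagonal. Reading the off-diagonal entries as Dynkin edges (a single edge where a_ij = a_ji = -1; a double or triple edge where a_ij * a_ji = 2 or 3), the diagram is a chain of 4 nodes with a double edge at one end; the terminal node there is the unique short simple root (B_4). One simple-root ordering that puts it in standard form is (alpha_1, alpha_2, alpha_3, alpha_4). So the algebra is type B_4, i.e. so(9).

B_4 (so(9))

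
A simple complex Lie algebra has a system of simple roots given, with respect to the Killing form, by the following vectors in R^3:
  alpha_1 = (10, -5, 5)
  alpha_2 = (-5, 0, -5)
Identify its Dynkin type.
G2

Compute the Cartan integers a_ij = 2(alpha_i, alpha_j)/(alpha_j, alpha_j); the resulting 2x2 Cartan matrix is
[[2, -3], [-1, 2]].
The roots have two lengths (squared-length ratio 3:1); the short ones are alpha_{2}. The associated Dynkin diagram is two nodes joined by a triple edge (G_2), so the type is G_2.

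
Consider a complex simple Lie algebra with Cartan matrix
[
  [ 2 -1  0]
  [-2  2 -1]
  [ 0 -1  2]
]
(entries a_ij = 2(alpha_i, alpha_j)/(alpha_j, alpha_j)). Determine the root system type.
type B_3

The matrix has rank 3 with 2's on the diagonal. Reading the off-diagonal entries as Dynkin edges (a single edge where a_ij = a_ji = -1; a double or triple edge where a_ij * a_ji = 2 or 3), the diagram is a chain of 3 nodes with a double edge at one end; the terminal node there is the unique short simple root (B_3). One simple-root ordering that puts it in standard form is (alpha_3, alpha_2, alpha_1). So the algebra is type B_3, i.e. so(7).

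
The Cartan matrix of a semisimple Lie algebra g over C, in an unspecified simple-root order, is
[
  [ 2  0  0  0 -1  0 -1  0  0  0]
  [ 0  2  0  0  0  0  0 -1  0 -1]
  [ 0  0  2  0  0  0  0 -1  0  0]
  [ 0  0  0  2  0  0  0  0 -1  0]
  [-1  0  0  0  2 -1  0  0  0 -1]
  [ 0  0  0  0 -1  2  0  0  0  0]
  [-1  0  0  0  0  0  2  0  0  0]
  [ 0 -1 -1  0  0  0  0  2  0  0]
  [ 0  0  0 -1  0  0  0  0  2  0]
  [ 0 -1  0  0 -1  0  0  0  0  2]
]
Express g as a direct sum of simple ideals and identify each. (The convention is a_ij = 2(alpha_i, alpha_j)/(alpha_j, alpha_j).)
type A_2 ⊕ type E_8

The diagram associated to this matrix has two connected components: the simple roots {alpha_4, alpha_9} form a chain of 2 nodes with single edges (A_2), and {alpha_1, alpha_2, alpha_3, alpha_5, alpha_6, alpha_7, alpha_8, alpha_10} form a chain of 7 nodes with one extra node attached to the third node from one end (E_8). A semisimple Lie algebra decomposes uniquely as the direct sum of simple ideals, one per connected component of its Dynkin diagram, so g ≅ A_2 ⊕ E_8 (dimension 8 + 248 = 256).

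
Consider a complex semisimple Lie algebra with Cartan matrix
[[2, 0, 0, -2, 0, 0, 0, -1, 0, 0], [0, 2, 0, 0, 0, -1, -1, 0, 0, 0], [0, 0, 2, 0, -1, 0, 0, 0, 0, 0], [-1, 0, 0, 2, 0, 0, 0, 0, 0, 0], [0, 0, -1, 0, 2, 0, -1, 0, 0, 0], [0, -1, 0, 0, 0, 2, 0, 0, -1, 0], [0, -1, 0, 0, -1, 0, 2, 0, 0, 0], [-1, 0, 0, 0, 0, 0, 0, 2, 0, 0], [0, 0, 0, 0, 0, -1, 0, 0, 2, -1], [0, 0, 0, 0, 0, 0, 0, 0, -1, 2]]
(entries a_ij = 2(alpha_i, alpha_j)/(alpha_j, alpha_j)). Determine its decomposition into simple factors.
A7 ⊕ B3

The diagram associated to this matrix has two connected components: the simple roots {alpha_2, alpha_3, alpha_5, alpha_6, alpha_7, alpha_9, alpha_10} form a chain of 7 nodes with single edges (A_7), and {alpha_1, alpha_4, alpha_8} form a chain of 3 nodes with a double edge at one end; the terminal node there is the unique short simple root (B_3). A semisimple Lie algebra decomposes uniquely as the direct sum of simple ideals, one per connected component of its Dynkin diagram, so g ≅ A_7 ⊕ B_3 (dimension 63 + 21 = 84).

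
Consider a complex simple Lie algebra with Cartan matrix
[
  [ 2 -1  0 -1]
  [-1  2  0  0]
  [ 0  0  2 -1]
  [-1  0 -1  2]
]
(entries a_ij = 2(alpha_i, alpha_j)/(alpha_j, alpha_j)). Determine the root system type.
The matrix has rank 4 with 2's on the diagonal. Reading the off-diagonal entries as Dynkin edges (a single edge where a_ij = a_ji = -1; a double or triple edge where a_ij * a_ji = 2 or 3), the diagram is a chain of 4 nodes with single edges (A_4). One simple-root ordering that puts it in standard form is (alpha_3, alpha_4, alpha_1, alpha_2). So the algebra is type A_4, i.e. sl(5).

A_4 (sl(5))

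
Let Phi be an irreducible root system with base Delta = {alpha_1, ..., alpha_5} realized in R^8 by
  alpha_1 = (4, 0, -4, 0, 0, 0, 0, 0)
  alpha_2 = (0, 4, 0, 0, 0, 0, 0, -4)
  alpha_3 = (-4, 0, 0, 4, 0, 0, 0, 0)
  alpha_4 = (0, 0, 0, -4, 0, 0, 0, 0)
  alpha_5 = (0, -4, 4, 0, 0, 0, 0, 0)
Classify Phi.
Compute the Cartan integers a_ij = 2(alpha_i, alpha_j)/(alpha_j, alpha_j); the resulting 5x5 Cartan matrix is
[[2, 0, -1, 0, -1], [0, 2, 0, 0, -1], [-1, 0, 2, -2, 0], [0, 0, -1, 2, 0], [-1, -1, 0, 0, 2]].
The roots have two lengths (squared-length ratio 2:1); the short ones are alpha_{4}. The associated Dynkin diagram is a chain of 5 nodes with a double edge at one end; the terminal node there is the unique short simple root (B_5), so the type is B_5 (the algebra so(11)).

B_5 (so(11))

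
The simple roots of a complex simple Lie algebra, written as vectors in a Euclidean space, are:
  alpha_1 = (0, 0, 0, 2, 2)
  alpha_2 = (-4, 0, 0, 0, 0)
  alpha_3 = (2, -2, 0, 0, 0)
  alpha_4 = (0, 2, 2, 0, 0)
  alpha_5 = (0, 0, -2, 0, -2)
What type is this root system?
Compute the Cartan integers a_ij = 2(alpha_i, alpha_j)/(alpha_j, alpha_j); the resulting 5x5 Cartan matrix is
[[2, 0, 0, 0, -1], [0, 2, -2, 0, 0], [0, -1, 2, -1, 0], [0, 0, -1, 2, -1], [-1, 0, 0, -1, 2]].
The roots have two lengths (squared-length ratio 2:1); the short ones are alpha_{1,3,4,5}. The associated Dynkin diagram is a chain of 5 nodes with a double edge at one end; the terminal node there is the unique long simple root (C_5), so the type is C_5 (the algebra sp(10)).

type C_5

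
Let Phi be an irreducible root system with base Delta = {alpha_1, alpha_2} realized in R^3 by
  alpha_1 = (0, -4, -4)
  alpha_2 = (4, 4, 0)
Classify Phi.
Compute the Cartan integers a_ij = 2(alpha_i, alpha_j)/(alpha_j, alpha_j); the resulting 2x2 Cartan matrix is
[[2, -1], [-1, 2]].
All simple roots have the same length, so the diagram is simply laced. The associated Dynkin diagram is a chain of 2 nodes with single edges (A_2), so the type is A_2 (the algebra sl(3)).

A_2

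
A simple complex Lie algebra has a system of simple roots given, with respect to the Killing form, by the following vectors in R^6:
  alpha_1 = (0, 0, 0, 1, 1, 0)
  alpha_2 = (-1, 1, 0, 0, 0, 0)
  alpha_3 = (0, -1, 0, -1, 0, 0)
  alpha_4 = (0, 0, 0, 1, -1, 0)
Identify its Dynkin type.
Compute the Cartan integers a_ij = 2(alpha_i, alpha_j)/(alpha_j, alpha_j); the resulting 4x4 Cartan matrix is
[[2, 0, -1, 0], [0, 2, -1, 0], [-1, -1, 2, -1], [0, 0, -1, 2]].
All simple roots have the same length, so the diagram is simply laced. The associated Dynkin diagram is a chain of 2 nodes with a fork of two nodes at one end (D_4), so the type is D_4 (the algebra so(8)).

D_4 (so(8))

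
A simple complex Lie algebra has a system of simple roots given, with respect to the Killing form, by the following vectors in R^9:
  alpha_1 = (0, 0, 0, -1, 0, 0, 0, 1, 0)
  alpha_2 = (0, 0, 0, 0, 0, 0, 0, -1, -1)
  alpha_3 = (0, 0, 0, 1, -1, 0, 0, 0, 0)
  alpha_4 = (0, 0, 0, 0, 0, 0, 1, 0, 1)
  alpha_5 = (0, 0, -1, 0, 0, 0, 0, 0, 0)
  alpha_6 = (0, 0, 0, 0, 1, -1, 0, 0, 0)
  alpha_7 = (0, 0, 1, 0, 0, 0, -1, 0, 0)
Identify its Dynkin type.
Compute the Cartan integers a_ij = 2(alpha_i, alpha_j)/(alpha_j, alpha_j); the resulting 7x7 Cartan matrix is
[[2, -1, -1, 0, 0, 0, 0], [-1, 2, 0, -1, 0, 0, 0], [-1, 0, 2, 0, 0, -1, 0], [0, -1, 0, 2, 0, 0, -1], [0, 0, 0, 0, 2, 0, -1], [0, 0, -1, 0, 0, 2, 0], [0, 0, 0, -1, -2, 0, 2]].
The roots have two lengths (squared-length ratio 2:1); the short ones are alpha_{5}. The associated Dynkin diagram is a chain of 7 nodes with a double edge at one end; the terminal node there is the unique short simple root (B_7), so the type is B_7 (the algebra so(15)).

B7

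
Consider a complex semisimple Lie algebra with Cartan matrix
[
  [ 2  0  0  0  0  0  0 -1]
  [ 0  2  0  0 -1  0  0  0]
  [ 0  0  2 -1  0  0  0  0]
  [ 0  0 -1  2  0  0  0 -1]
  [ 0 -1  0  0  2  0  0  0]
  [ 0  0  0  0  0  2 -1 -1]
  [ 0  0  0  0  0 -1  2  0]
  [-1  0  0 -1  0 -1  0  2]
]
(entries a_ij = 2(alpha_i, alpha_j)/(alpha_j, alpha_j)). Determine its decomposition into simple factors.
The diagram associated to this matrix has two connected components: the simple roots {alpha_2, alpha_5} form a chain of 2 nodes with single edges (A_2), and {alpha_1, alpha_3, alpha_4, alpha_6, alpha_7, alpha_8} form a chain of 5 nodes with one extra node attached to the third node from one end (E_6). A semisimple Lie algebra decomposes uniquely as the direct sum of simple ideals, one per connected component of its Dynkin diagram, so g ≅ A_2 ⊕ E_6 (dimension 8 + 78 = 86).

A_2 ⊕ E_6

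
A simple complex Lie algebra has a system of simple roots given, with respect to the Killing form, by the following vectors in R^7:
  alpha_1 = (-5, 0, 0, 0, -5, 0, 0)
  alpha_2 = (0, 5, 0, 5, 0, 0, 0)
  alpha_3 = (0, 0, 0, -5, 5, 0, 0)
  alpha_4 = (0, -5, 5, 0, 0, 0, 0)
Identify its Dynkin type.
A_4 (sl(5))

Compute the Cartan integers a_ij = 2(alpha_i, alpha_j)/(alpha_j, alpha_j); the resulting 4x4 Cartan matrix is
[[2, 0, -1, 0], [0, 2, -1, -1], [-1, -1, 2, 0], [0, -1, 0, 2]].
All simple roots have the same length, so the diagram is simply laced. The associated Dynkin diagram is a chain of 4 nodes with single edges (A_4), so the type is A_4 (the algebra sl(5)).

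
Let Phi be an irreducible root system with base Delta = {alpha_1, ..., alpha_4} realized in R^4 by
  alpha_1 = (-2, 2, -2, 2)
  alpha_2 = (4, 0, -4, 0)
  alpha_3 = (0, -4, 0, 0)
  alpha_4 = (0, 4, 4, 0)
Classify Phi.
Compute the Cartan integers a_ij = 2(alpha_i, alpha_j)/(alpha_j, alpha_j); the resulting 4x4 Cartan matrix is
[[2, 0, -1, 0], [0, 2, 0, -1], [-1, 0, 2, -1], [0, -1, -2, 2]].
The roots have two lengths (squared-length ratio 2:1); the short ones are alpha_{1,3}. The associated Dynkin diagram is a chain of 4 nodes with a double edge between the middle two (F_4), so the type is F_4.

F_4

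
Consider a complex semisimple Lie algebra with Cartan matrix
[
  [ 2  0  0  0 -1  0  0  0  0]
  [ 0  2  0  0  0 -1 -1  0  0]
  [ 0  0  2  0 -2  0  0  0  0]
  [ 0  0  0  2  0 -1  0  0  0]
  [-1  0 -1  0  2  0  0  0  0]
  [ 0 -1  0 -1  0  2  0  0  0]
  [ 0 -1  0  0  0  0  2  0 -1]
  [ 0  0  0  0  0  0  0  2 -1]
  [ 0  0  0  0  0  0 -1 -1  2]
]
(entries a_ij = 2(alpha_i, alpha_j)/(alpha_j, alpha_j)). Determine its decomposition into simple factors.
A_6 + C_3

The diagram associated to this matrix has two connected components: the simple roots {alpha_2, alpha_4, alpha_6, alpha_7, alpha_8, alpha_9} form a chain of 6 nodes with single edges (A_6), and {alpha_1, alpha_3, alpha_5} form a chain of 3 nodes with a double edge at one end; the terminal node there is the unique long simple root (C_3). A semisimple Lie algebra decomposes uniquely as the direct sum of simple ideals, one per connected component of its Dynkin diagram, so g ≅ A_6 ⊕ C_3 (dimension 48 + 21 = 69).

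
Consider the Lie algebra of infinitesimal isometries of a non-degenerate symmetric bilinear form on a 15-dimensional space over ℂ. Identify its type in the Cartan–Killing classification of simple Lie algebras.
This is so(15) with 15 odd, which has dimension 15(15-1)/2 = 105 and rank (15-1)/2 = 7. In the classification of classical Lie algebras, the orthogonal algebra so(2n+1) in an odd number of variables has type B_n; here n = 7, so the Dynkin diagram is a chain of 7 nodes with a double edge at one end; the terminal node there is the unique short simple root (B_7). Hence the type is B_7.

B_7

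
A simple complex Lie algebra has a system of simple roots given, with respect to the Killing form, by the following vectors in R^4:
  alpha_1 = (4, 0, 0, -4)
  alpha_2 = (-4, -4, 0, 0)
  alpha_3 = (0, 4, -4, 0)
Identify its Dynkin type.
type A_3

Compute the Cartan integers a_ij = 2(alpha_i, alpha_j)/(alpha_j, alpha_j); the resulting 3x3 Cartan matrix is
[[2, -1, 0], [-1, 2, -1], [0, -1, 2]].
All simple roots have the same length, so the diagram is simply laced. The associated Dynkin diagram is a chain of 3 nodes with single edges (A_3), so the type is A_3 (the algebra sl(4)).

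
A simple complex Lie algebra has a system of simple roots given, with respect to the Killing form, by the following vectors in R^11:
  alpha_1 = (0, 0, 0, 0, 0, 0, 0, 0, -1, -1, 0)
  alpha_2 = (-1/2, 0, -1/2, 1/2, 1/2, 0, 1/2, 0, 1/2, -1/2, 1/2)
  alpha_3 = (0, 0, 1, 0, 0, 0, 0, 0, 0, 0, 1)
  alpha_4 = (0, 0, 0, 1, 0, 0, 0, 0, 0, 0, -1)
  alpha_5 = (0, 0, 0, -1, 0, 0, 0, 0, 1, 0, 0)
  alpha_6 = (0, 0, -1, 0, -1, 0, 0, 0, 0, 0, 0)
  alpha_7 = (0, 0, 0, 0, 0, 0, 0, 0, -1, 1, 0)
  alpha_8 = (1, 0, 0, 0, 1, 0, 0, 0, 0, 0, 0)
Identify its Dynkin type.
E8

Compute the Cartan integers a_ij = 2(alpha_i, alpha_j)/(alpha_j, alpha_j); the resulting 8x8 Cartan matrix is
[[2, 0, 0, 0, -1, 0, 0, 0], [0, 2, 0, 0, 0, 0, -1, 0], [0, 0, 2, -1, 0, -1, 0, 0], [0, 0, -1, 2, -1, 0, 0, 0], [-1, 0, 0, -1, 2, 0, -1, 0], [0, 0, -1, 0, 0, 2, 0, -1], [0, -1, 0, 0, -1, 0, 2, 0], [0, 0, 0, 0, 0, -1, 0, 2]].
All simple roots have the same length, so the diagram is simply laced. The associated Dynkin diagram is a chain of 7 nodes with one extra node attached to the third node from one end (E_8), so the type is E_8.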